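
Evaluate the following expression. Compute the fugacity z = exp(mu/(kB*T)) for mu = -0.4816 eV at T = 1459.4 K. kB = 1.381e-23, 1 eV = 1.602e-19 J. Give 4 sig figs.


Step 1: Convert mu to Joules: -0.4816*1.602e-19 = -7.715e-20 J
Step 2: kB*T = 1.381e-23*1459.4 = 2.015e-20 J
Step 3: mu/(kB*T) = -3.828
Step 4: z = exp(-3.828) = 0.02175

0.02175


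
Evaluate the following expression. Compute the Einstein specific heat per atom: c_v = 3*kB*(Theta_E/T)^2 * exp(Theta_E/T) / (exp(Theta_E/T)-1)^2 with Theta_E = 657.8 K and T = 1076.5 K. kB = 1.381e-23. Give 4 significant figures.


Step 1: x = Theta_E/T = 657.8/1076.5 = 0.6111
Step 2: x^2 = 0.3734
Step 3: exp(x) = 1.842
Step 4: c_v = 3*1.381e-23*0.3734*1.842/(1.842-1)^2 = 4.016e-23

4.016e-23


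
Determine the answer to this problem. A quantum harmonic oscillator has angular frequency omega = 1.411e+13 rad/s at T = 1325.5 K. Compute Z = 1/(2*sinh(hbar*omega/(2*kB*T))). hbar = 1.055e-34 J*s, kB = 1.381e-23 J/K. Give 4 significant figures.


Step 1: Compute x = hbar*omega/(kB*T) = 1.055e-34*1.411e+13/(1.381e-23*1325.5) = 0.08132
Step 2: x/2 = 0.04066
Step 3: sinh(x/2) = 0.04067
Step 4: Z = 1/(2*0.04067) = 12.29

12.29


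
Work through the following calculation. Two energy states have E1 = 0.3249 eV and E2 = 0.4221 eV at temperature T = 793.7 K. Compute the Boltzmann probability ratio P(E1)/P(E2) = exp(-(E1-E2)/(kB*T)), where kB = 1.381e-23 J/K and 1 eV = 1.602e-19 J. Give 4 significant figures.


Step 1: Compute energy difference dE = E1 - E2 = 0.3249 - 0.4221 = -0.0972 eV
Step 2: Convert to Joules: dE_J = -0.0972 * 1.602e-19 = -1.557e-20 J
Step 3: Compute exponent = -dE_J / (kB * T) = -(-1.557e-20) / (1.381e-23 * 793.7) = 1.421
Step 4: P(E1)/P(E2) = exp(1.421) = 4.14

4.14


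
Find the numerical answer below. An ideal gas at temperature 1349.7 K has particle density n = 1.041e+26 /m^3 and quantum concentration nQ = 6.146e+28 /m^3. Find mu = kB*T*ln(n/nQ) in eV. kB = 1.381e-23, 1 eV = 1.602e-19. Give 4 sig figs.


Step 1: n/nQ = 1.041e+26/6.146e+28 = 0.001694
Step 2: ln(n/nQ) = -6.381
Step 3: mu = kB*T*ln(n/nQ) = 1.864e-20*-6.381 = -1.189e-19 J
Step 4: Convert to eV: -1.189e-19/1.602e-19 = -0.7424 eV

-0.7424


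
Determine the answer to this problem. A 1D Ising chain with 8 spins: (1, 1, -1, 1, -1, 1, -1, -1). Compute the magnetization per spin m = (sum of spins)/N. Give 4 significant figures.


Step 1: Count up spins (+1): 4, down spins (-1): 4
Step 2: Total magnetization M = 4 - 4 = 0
Step 3: m = M/N = 0/8 = 0

0


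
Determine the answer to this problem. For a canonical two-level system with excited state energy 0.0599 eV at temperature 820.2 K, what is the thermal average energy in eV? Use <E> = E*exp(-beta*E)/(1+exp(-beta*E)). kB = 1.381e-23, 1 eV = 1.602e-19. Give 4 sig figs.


Step 1: beta*E = 0.0599*1.602e-19/(1.381e-23*820.2) = 0.8472
Step 2: exp(-beta*E) = 0.4286
Step 3: <E> = 0.0599*0.4286/(1+0.4286) = 0.01797 eV

0.01797


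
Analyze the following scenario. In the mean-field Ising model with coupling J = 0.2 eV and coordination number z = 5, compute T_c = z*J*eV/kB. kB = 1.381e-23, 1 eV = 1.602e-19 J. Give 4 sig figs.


Step 1: z*J = 5*0.2 = 1 eV
Step 2: Convert to Joules: 1*1.602e-19 = 1.602e-19 J
Step 3: T_c = 1.602e-19 / 1.381e-23 = 1.16e+04 K

1.16e+04


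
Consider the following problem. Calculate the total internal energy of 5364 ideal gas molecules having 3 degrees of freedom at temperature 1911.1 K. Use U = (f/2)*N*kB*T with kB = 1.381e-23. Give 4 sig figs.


Step 1: f/2 = 3/2 = 1.5
Step 2: N*kB*T = 5364*1.381e-23*1911.1 = 1.416e-16
Step 3: U = 1.5 * 1.416e-16 = 2.124e-16 J

2.124e-16


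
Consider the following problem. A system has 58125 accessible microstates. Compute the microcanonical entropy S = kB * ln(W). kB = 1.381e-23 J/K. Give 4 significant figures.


Step 1: ln(W) = ln(58125) = 10.97
Step 2: S = kB * ln(W) = 1.381e-23 * 10.97
Step 3: S = 1.515e-22 J/K

1.515e-22


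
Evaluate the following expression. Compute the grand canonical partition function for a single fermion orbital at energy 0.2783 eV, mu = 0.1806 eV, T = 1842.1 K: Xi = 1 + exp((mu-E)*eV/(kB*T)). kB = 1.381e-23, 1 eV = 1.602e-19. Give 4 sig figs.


Step 1: (mu - E) = 0.1806 - 0.2783 = -0.0977 eV
Step 2: x = (mu-E)*eV/(kB*T) = -0.0977*1.602e-19/(1.381e-23*1842.1) = -0.6152
Step 3: exp(x) = 0.5405
Step 4: Xi = 1 + 0.5405 = 1.541

1.541


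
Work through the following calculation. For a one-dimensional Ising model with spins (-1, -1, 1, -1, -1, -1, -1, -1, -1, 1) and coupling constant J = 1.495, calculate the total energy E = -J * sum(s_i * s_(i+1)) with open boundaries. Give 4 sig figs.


Step 1: Nearest-neighbor products: 1, -1, -1, 1, 1, 1, 1, 1, -1
Step 2: Sum of products = 3
Step 3: E = -1.495 * 3 = -4.485

-4.485


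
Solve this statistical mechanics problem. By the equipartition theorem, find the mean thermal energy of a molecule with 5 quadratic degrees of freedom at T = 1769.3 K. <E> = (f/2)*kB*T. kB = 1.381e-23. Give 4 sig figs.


Step 1: f/2 = 5/2 = 2.5
Step 2: kB*T = 1.381e-23 * 1769.3 = 2.443e-20
Step 3: <E> = 2.5 * 2.443e-20 = 6.109e-20 J

6.109e-20


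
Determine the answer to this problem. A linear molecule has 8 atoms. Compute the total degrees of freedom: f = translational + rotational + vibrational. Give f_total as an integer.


Step 1: Translational DOF = 3
Step 2: Rotational DOF (linear) = 2
Step 3: Vibrational DOF = 3*8 - 5 = 19
Step 4: Total = 3 + 2 + 19 = 24

24


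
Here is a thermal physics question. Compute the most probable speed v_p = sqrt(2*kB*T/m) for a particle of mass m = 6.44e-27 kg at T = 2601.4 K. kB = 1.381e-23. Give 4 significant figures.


Step 1: Numerator = 2*kB*T = 2*1.381e-23*2601.4 = 7.185e-20
Step 2: Ratio = 7.185e-20 / 6.44e-27 = 1.116e+07
Step 3: v_p = sqrt(1.116e+07) = 3340 m/s

3340


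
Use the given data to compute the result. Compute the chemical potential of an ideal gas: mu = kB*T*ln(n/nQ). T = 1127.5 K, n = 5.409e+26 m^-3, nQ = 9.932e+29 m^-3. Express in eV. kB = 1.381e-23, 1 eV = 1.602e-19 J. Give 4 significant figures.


Step 1: n/nQ = 5.409e+26/9.932e+29 = 0.0005446
Step 2: ln(n/nQ) = -7.515
Step 3: mu = kB*T*ln(n/nQ) = 1.557e-20*-7.515 = -1.17e-19 J
Step 4: Convert to eV: -1.17e-19/1.602e-19 = -0.7305 eV

-0.7305


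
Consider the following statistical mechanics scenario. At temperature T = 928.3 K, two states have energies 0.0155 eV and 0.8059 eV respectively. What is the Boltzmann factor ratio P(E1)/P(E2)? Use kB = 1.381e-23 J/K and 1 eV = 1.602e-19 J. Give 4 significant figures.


Step 1: Compute energy difference dE = E1 - E2 = 0.0155 - 0.8059 = -0.7904 eV
Step 2: Convert to Joules: dE_J = -0.7904 * 1.602e-19 = -1.266e-19 J
Step 3: Compute exponent = -dE_J / (kB * T) = -(-1.266e-19) / (1.381e-23 * 928.3) = 9.877
Step 4: P(E1)/P(E2) = exp(9.877) = 1.948e+04

1.948e+04


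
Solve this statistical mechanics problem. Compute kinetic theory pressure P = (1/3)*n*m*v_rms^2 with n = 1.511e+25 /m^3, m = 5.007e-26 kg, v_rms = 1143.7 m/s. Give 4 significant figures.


Step 1: v_rms^2 = 1143.7^2 = 1.308e+06
Step 2: n*m = 1.511e+25*5.007e-26 = 0.7566
Step 3: P = (1/3)*0.7566*1.308e+06 = 3.299e+05 Pa

3.299e+05


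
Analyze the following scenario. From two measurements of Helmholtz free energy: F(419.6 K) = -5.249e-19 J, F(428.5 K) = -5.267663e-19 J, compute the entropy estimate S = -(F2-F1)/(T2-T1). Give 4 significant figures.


Step 1: dF = F2 - F1 = -5.267663e-19 - (-5.249e-19) = -1.8663e-21 J
Step 2: dT = T2 - T1 = 428.5 - 419.6 = 8.9 K
Step 3: S = -dF/dT = -(-1.8663e-21)/8.9 = 2.097e-22 J/K

2.097e-22


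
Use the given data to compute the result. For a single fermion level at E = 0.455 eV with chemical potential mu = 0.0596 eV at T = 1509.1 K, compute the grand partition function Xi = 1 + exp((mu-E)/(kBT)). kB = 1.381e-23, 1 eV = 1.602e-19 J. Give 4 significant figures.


Step 1: (mu - E) = 0.0596 - 0.455 = -0.3954 eV
Step 2: x = (mu-E)*eV/(kB*T) = -0.3954*1.602e-19/(1.381e-23*1509.1) = -3.039
Step 3: exp(x) = 0.04786
Step 4: Xi = 1 + 0.04786 = 1.048

1.048


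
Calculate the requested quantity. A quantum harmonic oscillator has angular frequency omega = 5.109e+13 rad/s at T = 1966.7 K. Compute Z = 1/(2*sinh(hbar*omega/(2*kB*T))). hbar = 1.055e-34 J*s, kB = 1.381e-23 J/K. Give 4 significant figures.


Step 1: Compute x = hbar*omega/(kB*T) = 1.055e-34*5.109e+13/(1.381e-23*1966.7) = 0.1985
Step 2: x/2 = 0.09923
Step 3: sinh(x/2) = 0.09939
Step 4: Z = 1/(2*0.09939) = 5.031

5.031


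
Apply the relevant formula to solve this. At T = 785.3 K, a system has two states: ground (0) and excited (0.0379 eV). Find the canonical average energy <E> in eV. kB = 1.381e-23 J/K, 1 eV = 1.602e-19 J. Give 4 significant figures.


Step 1: beta*E = 0.0379*1.602e-19/(1.381e-23*785.3) = 0.5599
Step 2: exp(-beta*E) = 0.5713
Step 3: <E> = 0.0379*0.5713/(1+0.5713) = 0.01378 eV

0.01378


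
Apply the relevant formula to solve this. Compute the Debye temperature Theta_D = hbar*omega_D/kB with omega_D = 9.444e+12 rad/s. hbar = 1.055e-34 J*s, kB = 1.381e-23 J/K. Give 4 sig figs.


Step 1: hbar*omega_D = 1.055e-34 * 9.444e+12 = 9.963e-22 J
Step 2: Theta_D = 9.963e-22 / 1.381e-23
Step 3: Theta_D = 72.15 K

72.15


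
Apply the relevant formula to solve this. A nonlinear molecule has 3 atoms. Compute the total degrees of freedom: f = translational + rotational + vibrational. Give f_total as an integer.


Step 1: Translational DOF = 3
Step 2: Rotational DOF (nonlinear) = 3
Step 3: Vibrational DOF = 3*3 - 6 = 3
Step 4: Total = 3 + 3 + 3 = 9

9


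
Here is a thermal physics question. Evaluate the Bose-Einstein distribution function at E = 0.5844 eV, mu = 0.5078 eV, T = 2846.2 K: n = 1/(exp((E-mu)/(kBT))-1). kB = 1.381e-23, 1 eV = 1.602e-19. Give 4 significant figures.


Step 1: (E - mu) = 0.0766 eV
Step 2: x = (E-mu)*eV/(kB*T) = 0.0766*1.602e-19/(1.381e-23*2846.2) = 0.3122
Step 3: exp(x) = 1.366
Step 4: n = 1/(exp(x)-1) = 2.729

2.729


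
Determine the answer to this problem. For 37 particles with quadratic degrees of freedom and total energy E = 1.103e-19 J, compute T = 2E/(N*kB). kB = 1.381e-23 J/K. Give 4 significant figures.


Step 1: Numerator = 2*E = 2*1.103e-19 = 2.206e-19 J
Step 2: Denominator = N*kB = 37*1.381e-23 = 5.11e-22
Step 3: T = 2.206e-19 / 5.11e-22 = 431.7 K

431.7


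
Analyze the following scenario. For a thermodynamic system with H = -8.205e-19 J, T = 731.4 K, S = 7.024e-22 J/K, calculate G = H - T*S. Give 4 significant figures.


Step 1: T*S = 731.4 * 7.024e-22 = 5.137e-19 J
Step 2: G = H - T*S = -8.205e-19 - 5.137e-19
Step 3: G = -1.334e-18 J

-1.334e-18


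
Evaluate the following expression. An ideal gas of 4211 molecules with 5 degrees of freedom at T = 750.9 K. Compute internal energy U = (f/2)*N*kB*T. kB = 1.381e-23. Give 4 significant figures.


Step 1: f/2 = 5/2 = 2.5
Step 2: N*kB*T = 4211*1.381e-23*750.9 = 4.367e-17
Step 3: U = 2.5 * 4.367e-17 = 1.092e-16 J

1.092e-16


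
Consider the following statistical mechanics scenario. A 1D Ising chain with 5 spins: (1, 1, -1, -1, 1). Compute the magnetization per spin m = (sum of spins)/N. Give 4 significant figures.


Step 1: Count up spins (+1): 3, down spins (-1): 2
Step 2: Total magnetization M = 3 - 2 = 1
Step 3: m = M/N = 1/5 = 0.2

0.2


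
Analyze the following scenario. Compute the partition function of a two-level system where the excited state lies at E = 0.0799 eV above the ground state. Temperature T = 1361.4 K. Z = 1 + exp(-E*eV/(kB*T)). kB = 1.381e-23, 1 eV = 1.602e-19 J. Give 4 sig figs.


Step 1: Compute beta*E = E*eV/(kB*T) = 0.0799*1.602e-19/(1.381e-23*1361.4) = 0.6808
Step 2: exp(-beta*E) = exp(-0.6808) = 0.5062
Step 3: Z = 1 + 0.5062 = 1.506

1.506


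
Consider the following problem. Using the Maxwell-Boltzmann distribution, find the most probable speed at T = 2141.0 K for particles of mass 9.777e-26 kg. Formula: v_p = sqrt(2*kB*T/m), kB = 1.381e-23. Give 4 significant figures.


Step 1: Numerator = 2*kB*T = 2*1.381e-23*2141.0 = 5.913e-20
Step 2: Ratio = 5.913e-20 / 9.777e-26 = 6.048e+05
Step 3: v_p = sqrt(6.048e+05) = 777.7 m/s

777.7


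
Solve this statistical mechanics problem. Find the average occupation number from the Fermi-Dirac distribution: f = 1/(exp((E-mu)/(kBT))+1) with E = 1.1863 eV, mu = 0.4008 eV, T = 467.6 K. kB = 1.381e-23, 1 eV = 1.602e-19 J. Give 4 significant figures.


Step 1: (E - mu) = 1.1863 - 0.4008 = 0.7855 eV
Step 2: Convert: (E-mu)*eV = 1.258e-19 J
Step 3: x = (E-mu)*eV/(kB*T) = 19.49
Step 4: f = 1/(exp(19.49)+1) = 3.443e-09

3.443e-09


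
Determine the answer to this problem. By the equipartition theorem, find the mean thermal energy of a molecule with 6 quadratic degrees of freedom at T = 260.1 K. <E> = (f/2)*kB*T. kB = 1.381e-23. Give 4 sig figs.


Step 1: f/2 = 6/2 = 3
Step 2: kB*T = 1.381e-23 * 260.1 = 3.592e-21
Step 3: <E> = 3 * 3.592e-21 = 1.078e-20 J

1.078e-20


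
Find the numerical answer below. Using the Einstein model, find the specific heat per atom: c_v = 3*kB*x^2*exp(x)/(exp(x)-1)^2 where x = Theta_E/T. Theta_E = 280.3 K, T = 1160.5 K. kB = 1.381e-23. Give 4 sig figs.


Step 1: x = Theta_E/T = 280.3/1160.5 = 0.2415
Step 2: x^2 = 0.05834
Step 3: exp(x) = 1.273
Step 4: c_v = 3*1.381e-23*0.05834*1.273/(1.273-1)^2 = 4.123e-23

4.123e-23


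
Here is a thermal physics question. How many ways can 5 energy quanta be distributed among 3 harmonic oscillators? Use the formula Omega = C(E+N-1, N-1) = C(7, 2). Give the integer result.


Step 1: Use binomial coefficient C(7, 2)
Step 2: Numerator = 7! / 5!
Step 3: Denominator = 2!
Step 4: Omega = 21

21


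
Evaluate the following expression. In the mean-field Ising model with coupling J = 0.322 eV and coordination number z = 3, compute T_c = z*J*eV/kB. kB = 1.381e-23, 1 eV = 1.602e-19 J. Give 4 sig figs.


Step 1: z*J = 3*0.322 = 0.966 eV
Step 2: Convert to Joules: 0.966*1.602e-19 = 1.548e-19 J
Step 3: T_c = 1.548e-19 / 1.381e-23 = 1.121e+04 K

1.121e+04


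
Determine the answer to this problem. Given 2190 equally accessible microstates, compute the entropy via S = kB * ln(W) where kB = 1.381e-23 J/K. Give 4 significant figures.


Step 1: ln(W) = ln(2190) = 7.692
Step 2: S = kB * ln(W) = 1.381e-23 * 7.692
Step 3: S = 1.062e-22 J/K

1.062e-22


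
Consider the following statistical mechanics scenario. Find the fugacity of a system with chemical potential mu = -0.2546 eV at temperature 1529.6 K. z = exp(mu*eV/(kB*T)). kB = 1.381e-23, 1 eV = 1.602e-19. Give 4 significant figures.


Step 1: Convert mu to Joules: -0.2546*1.602e-19 = -4.079e-20 J
Step 2: kB*T = 1.381e-23*1529.6 = 2.112e-20 J
Step 3: mu/(kB*T) = -1.931
Step 4: z = exp(-1.931) = 0.145

0.145


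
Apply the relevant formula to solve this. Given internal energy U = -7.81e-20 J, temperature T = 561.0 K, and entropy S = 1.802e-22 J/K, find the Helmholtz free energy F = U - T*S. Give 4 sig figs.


Step 1: T*S = 561.0 * 1.802e-22 = 1.011e-19 J
Step 2: F = U - T*S = -7.81e-20 - 1.011e-19
Step 3: F = -1.792e-19 J

-1.792e-19


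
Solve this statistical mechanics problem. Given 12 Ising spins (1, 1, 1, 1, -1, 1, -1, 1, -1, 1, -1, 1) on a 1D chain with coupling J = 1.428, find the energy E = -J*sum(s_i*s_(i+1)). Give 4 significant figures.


Step 1: Nearest-neighbor products: 1, 1, 1, -1, -1, -1, -1, -1, -1, -1, -1
Step 2: Sum of products = -5
Step 3: E = -1.428 * -5 = 7.14

7.14


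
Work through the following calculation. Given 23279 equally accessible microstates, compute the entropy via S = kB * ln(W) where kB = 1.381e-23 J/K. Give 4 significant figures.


Step 1: ln(W) = ln(23279) = 10.06
Step 2: S = kB * ln(W) = 1.381e-23 * 10.06
Step 3: S = 1.389e-22 J/K

1.389e-22


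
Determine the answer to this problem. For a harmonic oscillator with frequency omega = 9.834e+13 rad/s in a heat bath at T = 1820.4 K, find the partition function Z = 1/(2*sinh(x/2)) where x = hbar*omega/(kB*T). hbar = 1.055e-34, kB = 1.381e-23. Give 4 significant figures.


Step 1: Compute x = hbar*omega/(kB*T) = 1.055e-34*9.834e+13/(1.381e-23*1820.4) = 0.4127
Step 2: x/2 = 0.2063
Step 3: sinh(x/2) = 0.2078
Step 4: Z = 1/(2*0.2078) = 2.406

2.406


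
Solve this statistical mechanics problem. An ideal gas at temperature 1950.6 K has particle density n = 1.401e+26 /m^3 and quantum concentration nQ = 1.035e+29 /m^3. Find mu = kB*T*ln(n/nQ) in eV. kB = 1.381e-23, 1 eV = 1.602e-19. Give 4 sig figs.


Step 1: n/nQ = 1.401e+26/1.035e+29 = 0.001354
Step 2: ln(n/nQ) = -6.605
Step 3: mu = kB*T*ln(n/nQ) = 2.694e-20*-6.605 = -1.779e-19 J
Step 4: Convert to eV: -1.779e-19/1.602e-19 = -1.111 eV

-1.111


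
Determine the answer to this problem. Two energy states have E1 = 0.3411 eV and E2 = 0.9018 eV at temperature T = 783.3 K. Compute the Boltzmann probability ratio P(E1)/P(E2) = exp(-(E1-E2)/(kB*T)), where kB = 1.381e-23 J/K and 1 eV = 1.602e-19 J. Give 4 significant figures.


Step 1: Compute energy difference dE = E1 - E2 = 0.3411 - 0.9018 = -0.5607 eV
Step 2: Convert to Joules: dE_J = -0.5607 * 1.602e-19 = -8.982e-20 J
Step 3: Compute exponent = -dE_J / (kB * T) = -(-8.982e-20) / (1.381e-23 * 783.3) = 8.304
Step 4: P(E1)/P(E2) = exp(8.304) = 4039

4039


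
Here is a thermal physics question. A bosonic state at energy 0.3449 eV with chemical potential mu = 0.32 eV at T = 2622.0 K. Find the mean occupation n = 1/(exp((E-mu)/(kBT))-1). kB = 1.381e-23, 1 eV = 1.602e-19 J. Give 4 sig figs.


Step 1: (E - mu) = 0.0249 eV
Step 2: x = (E-mu)*eV/(kB*T) = 0.0249*1.602e-19/(1.381e-23*2622.0) = 0.1102
Step 3: exp(x) = 1.116
Step 4: n = 1/(exp(x)-1) = 8.587

8.587


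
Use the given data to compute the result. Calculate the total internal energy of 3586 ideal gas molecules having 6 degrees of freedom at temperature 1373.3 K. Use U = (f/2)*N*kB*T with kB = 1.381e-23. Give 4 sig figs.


Step 1: f/2 = 6/2 = 3.0
Step 2: N*kB*T = 3586*1.381e-23*1373.3 = 6.801e-17
Step 3: U = 3.0 * 6.801e-17 = 2.04e-16 J

2.04e-16


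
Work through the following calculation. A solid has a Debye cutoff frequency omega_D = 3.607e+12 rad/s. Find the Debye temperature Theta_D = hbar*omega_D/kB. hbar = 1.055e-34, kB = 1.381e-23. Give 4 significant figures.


Step 1: hbar*omega_D = 1.055e-34 * 3.607e+12 = 3.805e-22 J
Step 2: Theta_D = 3.805e-22 / 1.381e-23
Step 3: Theta_D = 27.56 K

27.56


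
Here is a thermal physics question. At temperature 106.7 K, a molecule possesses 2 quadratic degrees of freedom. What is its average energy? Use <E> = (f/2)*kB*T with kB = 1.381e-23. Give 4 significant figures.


Step 1: f/2 = 2/2 = 1
Step 2: kB*T = 1.381e-23 * 106.7 = 1.474e-21
Step 3: <E> = 1 * 1.474e-21 = 1.474e-21 J

1.474e-21


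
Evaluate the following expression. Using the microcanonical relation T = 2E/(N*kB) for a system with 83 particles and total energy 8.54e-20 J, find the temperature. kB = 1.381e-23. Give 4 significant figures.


Step 1: Numerator = 2*E = 2*8.54e-20 = 1.708e-19 J
Step 2: Denominator = N*kB = 83*1.381e-23 = 1.146e-21
Step 3: T = 1.708e-19 / 1.146e-21 = 149 K

149


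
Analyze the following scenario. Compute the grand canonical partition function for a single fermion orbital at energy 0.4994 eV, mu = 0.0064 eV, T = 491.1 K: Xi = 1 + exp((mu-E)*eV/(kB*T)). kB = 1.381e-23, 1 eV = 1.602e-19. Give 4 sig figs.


Step 1: (mu - E) = 0.0064 - 0.4994 = -0.493 eV
Step 2: x = (mu-E)*eV/(kB*T) = -0.493*1.602e-19/(1.381e-23*491.1) = -11.65
Step 3: exp(x) = 8.761e-06
Step 4: Xi = 1 + 8.761e-06 = 1

1


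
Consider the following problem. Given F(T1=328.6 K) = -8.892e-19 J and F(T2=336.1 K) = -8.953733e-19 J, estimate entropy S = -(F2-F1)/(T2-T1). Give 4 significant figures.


Step 1: dF = F2 - F1 = -8.953733e-19 - (-8.892e-19) = -6.1733e-21 J
Step 2: dT = T2 - T1 = 336.1 - 328.6 = 7.5 K
Step 3: S = -dF/dT = -(-6.1733e-21)/7.5 = 8.231e-22 J/K

8.231e-22


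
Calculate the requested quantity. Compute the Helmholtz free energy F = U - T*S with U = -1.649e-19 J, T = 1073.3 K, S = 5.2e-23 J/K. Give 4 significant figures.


Step 1: T*S = 1073.3 * 5.2e-23 = 5.581e-20 J
Step 2: F = U - T*S = -1.649e-19 - 5.581e-20
Step 3: F = -2.207e-19 J

-2.207e-19


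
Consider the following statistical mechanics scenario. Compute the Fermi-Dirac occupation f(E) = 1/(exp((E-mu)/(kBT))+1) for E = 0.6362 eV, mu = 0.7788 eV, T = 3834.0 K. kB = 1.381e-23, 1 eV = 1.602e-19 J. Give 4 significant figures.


Step 1: (E - mu) = 0.6362 - 0.7788 = -0.1426 eV
Step 2: Convert: (E-mu)*eV = -2.284e-20 J
Step 3: x = (E-mu)*eV/(kB*T) = -0.4315
Step 4: f = 1/(exp(-0.4315)+1) = 0.6062

0.6062


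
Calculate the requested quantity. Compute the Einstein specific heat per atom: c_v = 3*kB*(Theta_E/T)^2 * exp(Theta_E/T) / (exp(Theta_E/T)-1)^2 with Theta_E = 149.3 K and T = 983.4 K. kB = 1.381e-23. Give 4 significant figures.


Step 1: x = Theta_E/T = 149.3/983.4 = 0.1518
Step 2: x^2 = 0.02305
Step 3: exp(x) = 1.164
Step 4: c_v = 3*1.381e-23*0.02305*1.164/(1.164-1)^2 = 4.135e-23

4.135e-23


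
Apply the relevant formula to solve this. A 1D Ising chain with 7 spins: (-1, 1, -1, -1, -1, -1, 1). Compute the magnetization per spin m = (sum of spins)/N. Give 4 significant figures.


Step 1: Count up spins (+1): 2, down spins (-1): 5
Step 2: Total magnetization M = 2 - 5 = -3
Step 3: m = M/N = -3/7 = -0.4286

-0.4286


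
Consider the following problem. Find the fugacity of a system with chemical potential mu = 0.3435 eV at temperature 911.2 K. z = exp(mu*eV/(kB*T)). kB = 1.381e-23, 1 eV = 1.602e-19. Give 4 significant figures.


Step 1: Convert mu to Joules: 0.3435*1.602e-19 = 5.503e-20 J
Step 2: kB*T = 1.381e-23*911.2 = 1.258e-20 J
Step 3: mu/(kB*T) = 4.373
Step 4: z = exp(4.373) = 79.28

79.28


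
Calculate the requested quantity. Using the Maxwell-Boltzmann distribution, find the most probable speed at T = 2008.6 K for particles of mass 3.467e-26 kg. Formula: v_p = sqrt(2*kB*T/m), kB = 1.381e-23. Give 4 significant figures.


Step 1: Numerator = 2*kB*T = 2*1.381e-23*2008.6 = 5.548e-20
Step 2: Ratio = 5.548e-20 / 3.467e-26 = 1.6e+06
Step 3: v_p = sqrt(1.6e+06) = 1265 m/s

1265


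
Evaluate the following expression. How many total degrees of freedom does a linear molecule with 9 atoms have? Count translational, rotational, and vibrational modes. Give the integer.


Step 1: Translational DOF = 3
Step 2: Rotational DOF (linear) = 2
Step 3: Vibrational DOF = 3*9 - 5 = 22
Step 4: Total = 3 + 2 + 22 = 27

27


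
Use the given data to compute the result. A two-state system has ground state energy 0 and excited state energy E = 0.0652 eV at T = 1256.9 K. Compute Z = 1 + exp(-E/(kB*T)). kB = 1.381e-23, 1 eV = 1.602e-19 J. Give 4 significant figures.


Step 1: Compute beta*E = E*eV/(kB*T) = 0.0652*1.602e-19/(1.381e-23*1256.9) = 0.6017
Step 2: exp(-beta*E) = exp(-0.6017) = 0.5479
Step 3: Z = 1 + 0.5479 = 1.548

1.548


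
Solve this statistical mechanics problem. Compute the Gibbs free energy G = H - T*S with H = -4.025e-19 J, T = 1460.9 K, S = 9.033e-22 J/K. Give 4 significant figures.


Step 1: T*S = 1460.9 * 9.033e-22 = 1.32e-18 J
Step 2: G = H - T*S = -4.025e-19 - 1.32e-18
Step 3: G = -1.722e-18 J

-1.722e-18


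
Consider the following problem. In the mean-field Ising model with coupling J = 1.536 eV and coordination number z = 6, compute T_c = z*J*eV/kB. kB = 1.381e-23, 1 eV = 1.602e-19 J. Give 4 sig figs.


Step 1: z*J = 6*1.536 = 9.216 eV
Step 2: Convert to Joules: 9.216*1.602e-19 = 1.476e-18 J
Step 3: T_c = 1.476e-18 / 1.381e-23 = 1.069e+05 K

1.069e+05


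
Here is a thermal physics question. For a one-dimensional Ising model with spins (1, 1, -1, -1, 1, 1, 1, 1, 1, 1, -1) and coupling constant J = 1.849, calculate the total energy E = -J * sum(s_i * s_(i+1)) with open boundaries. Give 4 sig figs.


Step 1: Nearest-neighbor products: 1, -1, 1, -1, 1, 1, 1, 1, 1, -1
Step 2: Sum of products = 4
Step 3: E = -1.849 * 4 = -7.396

-7.396


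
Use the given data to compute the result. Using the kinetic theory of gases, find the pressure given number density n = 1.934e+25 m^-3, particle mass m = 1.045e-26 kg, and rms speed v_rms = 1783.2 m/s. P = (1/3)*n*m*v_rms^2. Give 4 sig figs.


Step 1: v_rms^2 = 1783.2^2 = 3.18e+06
Step 2: n*m = 1.934e+25*1.045e-26 = 0.2021
Step 3: P = (1/3)*0.2021*3.18e+06 = 2.142e+05 Pa

2.142e+05


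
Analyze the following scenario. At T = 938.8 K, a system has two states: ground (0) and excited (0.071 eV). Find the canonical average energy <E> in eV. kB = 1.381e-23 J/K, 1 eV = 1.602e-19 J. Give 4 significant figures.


Step 1: beta*E = 0.071*1.602e-19/(1.381e-23*938.8) = 0.8773
Step 2: exp(-beta*E) = 0.4159
Step 3: <E> = 0.071*0.4159/(1+0.4159) = 0.02086 eV

0.02086


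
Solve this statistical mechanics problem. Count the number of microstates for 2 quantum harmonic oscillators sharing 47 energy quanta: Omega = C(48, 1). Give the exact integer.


Step 1: Use binomial coefficient C(48, 1)
Step 2: Numerator = 48! / 47!
Step 3: Denominator = 1!
Step 4: Omega = 48

48


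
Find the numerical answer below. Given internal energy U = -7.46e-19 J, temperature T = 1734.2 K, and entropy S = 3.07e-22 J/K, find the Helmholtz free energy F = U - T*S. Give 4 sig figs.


Step 1: T*S = 1734.2 * 3.07e-22 = 5.324e-19 J
Step 2: F = U - T*S = -7.46e-19 - 5.324e-19
Step 3: F = -1.278e-18 J

-1.278e-18


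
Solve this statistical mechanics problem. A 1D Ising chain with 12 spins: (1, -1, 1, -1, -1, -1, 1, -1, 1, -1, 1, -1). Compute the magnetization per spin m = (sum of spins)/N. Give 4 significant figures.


Step 1: Count up spins (+1): 5, down spins (-1): 7
Step 2: Total magnetization M = 5 - 7 = -2
Step 3: m = M/N = -2/12 = -0.1667

-0.1667


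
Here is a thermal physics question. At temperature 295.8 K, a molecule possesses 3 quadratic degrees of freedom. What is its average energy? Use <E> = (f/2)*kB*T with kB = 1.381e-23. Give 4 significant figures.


Step 1: f/2 = 3/2 = 1.5
Step 2: kB*T = 1.381e-23 * 295.8 = 4.085e-21
Step 3: <E> = 1.5 * 4.085e-21 = 6.127e-21 J

6.127e-21


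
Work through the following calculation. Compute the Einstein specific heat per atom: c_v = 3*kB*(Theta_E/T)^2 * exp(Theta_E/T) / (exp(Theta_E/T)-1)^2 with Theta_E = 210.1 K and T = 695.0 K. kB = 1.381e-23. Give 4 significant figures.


Step 1: x = Theta_E/T = 210.1/695.0 = 0.3023
Step 2: x^2 = 0.09139
Step 3: exp(x) = 1.353
Step 4: c_v = 3*1.381e-23*0.09139*1.353/(1.353-1)^2 = 4.112e-23

4.112e-23


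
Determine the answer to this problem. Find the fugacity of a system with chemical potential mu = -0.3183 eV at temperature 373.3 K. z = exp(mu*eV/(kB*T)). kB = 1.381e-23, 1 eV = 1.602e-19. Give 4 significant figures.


Step 1: Convert mu to Joules: -0.3183*1.602e-19 = -5.099e-20 J
Step 2: kB*T = 1.381e-23*373.3 = 5.155e-21 J
Step 3: mu/(kB*T) = -9.891
Step 4: z = exp(-9.891) = 5.062e-05

5.062e-05


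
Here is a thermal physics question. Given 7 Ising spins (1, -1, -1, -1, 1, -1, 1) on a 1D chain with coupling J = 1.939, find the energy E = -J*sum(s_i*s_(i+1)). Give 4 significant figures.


Step 1: Nearest-neighbor products: -1, 1, 1, -1, -1, -1
Step 2: Sum of products = -2
Step 3: E = -1.939 * -2 = 3.878

3.878


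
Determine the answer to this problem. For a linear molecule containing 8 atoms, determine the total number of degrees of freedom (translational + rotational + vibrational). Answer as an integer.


Step 1: Translational DOF = 3
Step 2: Rotational DOF (linear) = 2
Step 3: Vibrational DOF = 3*8 - 5 = 19
Step 4: Total = 3 + 2 + 19 = 24

24


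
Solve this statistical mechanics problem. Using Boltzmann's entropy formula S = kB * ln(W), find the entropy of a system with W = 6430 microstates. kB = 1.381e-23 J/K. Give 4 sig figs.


Step 1: ln(W) = ln(6430) = 8.769
Step 2: S = kB * ln(W) = 1.381e-23 * 8.769
Step 3: S = 1.211e-22 J/K

1.211e-22


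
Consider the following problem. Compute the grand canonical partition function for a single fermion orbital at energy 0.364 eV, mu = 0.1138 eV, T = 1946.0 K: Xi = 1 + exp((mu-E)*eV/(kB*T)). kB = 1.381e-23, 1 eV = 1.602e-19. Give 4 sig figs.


Step 1: (mu - E) = 0.1138 - 0.364 = -0.2502 eV
Step 2: x = (mu-E)*eV/(kB*T) = -0.2502*1.602e-19/(1.381e-23*1946.0) = -1.491
Step 3: exp(x) = 0.225
Step 4: Xi = 1 + 0.225 = 1.225

1.225


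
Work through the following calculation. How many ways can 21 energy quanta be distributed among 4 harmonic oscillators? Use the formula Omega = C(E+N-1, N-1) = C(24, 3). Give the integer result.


Step 1: Use binomial coefficient C(24, 3)
Step 2: Numerator = 24! / 21!
Step 3: Denominator = 3!
Step 4: Omega = 2024

2024


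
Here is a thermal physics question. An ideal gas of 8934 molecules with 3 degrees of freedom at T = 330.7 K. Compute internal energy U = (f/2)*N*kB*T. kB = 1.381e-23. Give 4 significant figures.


Step 1: f/2 = 3/2 = 1.5
Step 2: N*kB*T = 8934*1.381e-23*330.7 = 4.08e-17
Step 3: U = 1.5 * 4.08e-17 = 6.12e-17 J

6.12e-17


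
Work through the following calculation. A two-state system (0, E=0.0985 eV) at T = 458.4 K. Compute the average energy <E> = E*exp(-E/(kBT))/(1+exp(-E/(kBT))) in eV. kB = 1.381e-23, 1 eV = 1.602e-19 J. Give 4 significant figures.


Step 1: beta*E = 0.0985*1.602e-19/(1.381e-23*458.4) = 2.493
Step 2: exp(-beta*E) = 0.08269
Step 3: <E> = 0.0985*0.08269/(1+0.08269) = 0.007523 eV

0.007523


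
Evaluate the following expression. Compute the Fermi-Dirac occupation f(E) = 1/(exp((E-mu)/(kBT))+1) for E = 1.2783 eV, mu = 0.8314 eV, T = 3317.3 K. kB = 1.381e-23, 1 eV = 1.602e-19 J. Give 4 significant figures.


Step 1: (E - mu) = 1.2783 - 0.8314 = 0.4469 eV
Step 2: Convert: (E-mu)*eV = 7.159e-20 J
Step 3: x = (E-mu)*eV/(kB*T) = 1.563
Step 4: f = 1/(exp(1.563)+1) = 0.1732

0.1732


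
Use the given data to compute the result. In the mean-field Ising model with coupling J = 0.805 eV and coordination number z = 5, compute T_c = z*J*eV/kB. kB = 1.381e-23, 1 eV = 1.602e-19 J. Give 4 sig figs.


Step 1: z*J = 5*0.805 = 4.025 eV
Step 2: Convert to Joules: 4.025*1.602e-19 = 6.448e-19 J
Step 3: T_c = 6.448e-19 / 1.381e-23 = 4.669e+04 K

4.669e+04


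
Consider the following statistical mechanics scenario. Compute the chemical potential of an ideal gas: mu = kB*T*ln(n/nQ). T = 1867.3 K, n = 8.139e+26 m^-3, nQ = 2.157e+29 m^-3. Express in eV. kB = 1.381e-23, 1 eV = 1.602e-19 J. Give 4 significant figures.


Step 1: n/nQ = 8.139e+26/2.157e+29 = 0.003773
Step 2: ln(n/nQ) = -5.58
Step 3: mu = kB*T*ln(n/nQ) = 2.579e-20*-5.58 = -1.439e-19 J
Step 4: Convert to eV: -1.439e-19/1.602e-19 = -0.8982 eV

-0.8982


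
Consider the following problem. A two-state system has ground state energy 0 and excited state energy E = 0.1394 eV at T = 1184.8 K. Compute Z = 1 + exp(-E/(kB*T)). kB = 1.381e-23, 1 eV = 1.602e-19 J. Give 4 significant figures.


Step 1: Compute beta*E = E*eV/(kB*T) = 0.1394*1.602e-19/(1.381e-23*1184.8) = 1.365
Step 2: exp(-beta*E) = exp(-1.365) = 0.2554
Step 3: Z = 1 + 0.2554 = 1.255

1.255


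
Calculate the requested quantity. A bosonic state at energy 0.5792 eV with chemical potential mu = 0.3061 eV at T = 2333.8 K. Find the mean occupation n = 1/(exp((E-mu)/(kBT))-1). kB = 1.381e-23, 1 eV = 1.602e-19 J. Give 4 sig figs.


Step 1: (E - mu) = 0.2731 eV
Step 2: x = (E-mu)*eV/(kB*T) = 0.2731*1.602e-19/(1.381e-23*2333.8) = 1.357
Step 3: exp(x) = 3.886
Step 4: n = 1/(exp(x)-1) = 0.3465

0.3465


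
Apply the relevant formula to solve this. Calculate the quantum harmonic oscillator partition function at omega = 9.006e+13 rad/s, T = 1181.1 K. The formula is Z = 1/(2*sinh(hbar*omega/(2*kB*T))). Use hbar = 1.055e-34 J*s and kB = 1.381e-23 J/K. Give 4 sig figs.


Step 1: Compute x = hbar*omega/(kB*T) = 1.055e-34*9.006e+13/(1.381e-23*1181.1) = 0.5825
Step 2: x/2 = 0.2913
Step 3: sinh(x/2) = 0.2954
Step 4: Z = 1/(2*0.2954) = 1.693

1.693


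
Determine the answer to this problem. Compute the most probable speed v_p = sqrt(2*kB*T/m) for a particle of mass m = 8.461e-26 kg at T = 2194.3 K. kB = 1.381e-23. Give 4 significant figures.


Step 1: Numerator = 2*kB*T = 2*1.381e-23*2194.3 = 6.061e-20
Step 2: Ratio = 6.061e-20 / 8.461e-26 = 7.163e+05
Step 3: v_p = sqrt(7.163e+05) = 846.3 m/s

846.3


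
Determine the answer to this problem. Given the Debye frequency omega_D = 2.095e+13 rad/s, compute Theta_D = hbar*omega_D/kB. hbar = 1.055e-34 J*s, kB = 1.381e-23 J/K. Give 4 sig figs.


Step 1: hbar*omega_D = 1.055e-34 * 2.095e+13 = 2.21e-21 J
Step 2: Theta_D = 2.21e-21 / 1.381e-23
Step 3: Theta_D = 160 K

160


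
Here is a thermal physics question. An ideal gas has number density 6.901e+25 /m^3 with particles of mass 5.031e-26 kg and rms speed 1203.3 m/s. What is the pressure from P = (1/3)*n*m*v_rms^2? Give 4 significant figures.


Step 1: v_rms^2 = 1203.3^2 = 1.448e+06
Step 2: n*m = 6.901e+25*5.031e-26 = 3.472
Step 3: P = (1/3)*3.472*1.448e+06 = 1.676e+06 Pa

1.676e+06


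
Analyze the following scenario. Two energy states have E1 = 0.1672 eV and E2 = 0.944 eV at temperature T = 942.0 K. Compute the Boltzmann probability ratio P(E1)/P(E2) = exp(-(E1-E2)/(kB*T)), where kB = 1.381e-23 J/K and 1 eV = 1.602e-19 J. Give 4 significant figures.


Step 1: Compute energy difference dE = E1 - E2 = 0.1672 - 0.944 = -0.7768 eV
Step 2: Convert to Joules: dE_J = -0.7768 * 1.602e-19 = -1.244e-19 J
Step 3: Compute exponent = -dE_J / (kB * T) = -(-1.244e-19) / (1.381e-23 * 942.0) = 9.566
Step 4: P(E1)/P(E2) = exp(9.566) = 1.427e+04

1.427e+04


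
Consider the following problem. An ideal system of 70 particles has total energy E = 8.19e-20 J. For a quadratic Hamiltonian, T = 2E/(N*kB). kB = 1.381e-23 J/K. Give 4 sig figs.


Step 1: Numerator = 2*E = 2*8.19e-20 = 1.638e-19 J
Step 2: Denominator = N*kB = 70*1.381e-23 = 9.667e-22
Step 3: T = 1.638e-19 / 9.667e-22 = 169.4 K

169.4


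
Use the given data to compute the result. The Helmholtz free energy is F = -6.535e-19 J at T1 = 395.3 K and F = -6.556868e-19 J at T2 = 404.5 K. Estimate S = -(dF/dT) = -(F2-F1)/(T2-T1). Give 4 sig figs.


Step 1: dF = F2 - F1 = -6.556868e-19 - (-6.535e-19) = -2.1868e-21 J
Step 2: dT = T2 - T1 = 404.5 - 395.3 = 9.2 K
Step 3: S = -dF/dT = -(-2.1868e-21)/9.2 = 2.377e-22 J/K

2.377e-22


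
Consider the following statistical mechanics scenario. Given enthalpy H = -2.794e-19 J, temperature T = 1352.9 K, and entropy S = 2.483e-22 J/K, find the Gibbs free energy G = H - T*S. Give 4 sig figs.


Step 1: T*S = 1352.9 * 2.483e-22 = 3.359e-19 J
Step 2: G = H - T*S = -2.794e-19 - 3.359e-19
Step 3: G = -6.153e-19 J

-6.153e-19


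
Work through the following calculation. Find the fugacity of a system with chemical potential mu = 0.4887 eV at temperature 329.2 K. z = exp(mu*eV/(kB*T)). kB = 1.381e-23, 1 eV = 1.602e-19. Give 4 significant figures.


Step 1: Convert mu to Joules: 0.4887*1.602e-19 = 7.829e-20 J
Step 2: kB*T = 1.381e-23*329.2 = 4.546e-21 J
Step 3: mu/(kB*T) = 17.22
Step 4: z = exp(17.22) = 3.012e+07

3.012e+07


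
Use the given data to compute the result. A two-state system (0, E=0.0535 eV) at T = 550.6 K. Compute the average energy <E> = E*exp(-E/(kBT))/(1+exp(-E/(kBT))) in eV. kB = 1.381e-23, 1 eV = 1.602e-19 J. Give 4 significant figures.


Step 1: beta*E = 0.0535*1.602e-19/(1.381e-23*550.6) = 1.127
Step 2: exp(-beta*E) = 0.324
Step 3: <E> = 0.0535*0.324/(1+0.324) = 0.01309 eV

0.01309


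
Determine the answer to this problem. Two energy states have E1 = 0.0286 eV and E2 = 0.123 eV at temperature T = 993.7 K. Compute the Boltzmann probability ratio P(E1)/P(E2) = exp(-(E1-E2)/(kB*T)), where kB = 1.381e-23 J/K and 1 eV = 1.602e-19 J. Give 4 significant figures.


Step 1: Compute energy difference dE = E1 - E2 = 0.0286 - 0.123 = -0.0944 eV
Step 2: Convert to Joules: dE_J = -0.0944 * 1.602e-19 = -1.512e-20 J
Step 3: Compute exponent = -dE_J / (kB * T) = -(-1.512e-20) / (1.381e-23 * 993.7) = 1.102
Step 4: P(E1)/P(E2) = exp(1.102) = 3.01

3.01


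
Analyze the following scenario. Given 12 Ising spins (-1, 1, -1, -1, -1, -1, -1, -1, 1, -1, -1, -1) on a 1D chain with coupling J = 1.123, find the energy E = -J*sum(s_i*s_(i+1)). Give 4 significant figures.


Step 1: Nearest-neighbor products: -1, -1, 1, 1, 1, 1, 1, -1, -1, 1, 1
Step 2: Sum of products = 3
Step 3: E = -1.123 * 3 = -3.369

-3.369


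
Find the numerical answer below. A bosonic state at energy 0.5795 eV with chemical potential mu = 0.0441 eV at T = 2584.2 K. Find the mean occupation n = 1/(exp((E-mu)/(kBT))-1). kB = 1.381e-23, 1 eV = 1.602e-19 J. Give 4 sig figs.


Step 1: (E - mu) = 0.5354 eV
Step 2: x = (E-mu)*eV/(kB*T) = 0.5354*1.602e-19/(1.381e-23*2584.2) = 2.403
Step 3: exp(x) = 11.06
Step 4: n = 1/(exp(x)-1) = 0.0994

0.0994


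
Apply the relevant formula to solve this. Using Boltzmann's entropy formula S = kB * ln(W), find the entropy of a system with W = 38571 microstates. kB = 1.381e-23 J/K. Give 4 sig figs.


Step 1: ln(W) = ln(38571) = 10.56
Step 2: S = kB * ln(W) = 1.381e-23 * 10.56
Step 3: S = 1.458e-22 J/K

1.458e-22


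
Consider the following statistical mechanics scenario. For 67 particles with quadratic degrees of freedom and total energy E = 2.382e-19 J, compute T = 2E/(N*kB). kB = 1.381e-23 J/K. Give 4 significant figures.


Step 1: Numerator = 2*E = 2*2.382e-19 = 4.764e-19 J
Step 2: Denominator = N*kB = 67*1.381e-23 = 9.253e-22
Step 3: T = 4.764e-19 / 9.253e-22 = 514.9 K

514.9


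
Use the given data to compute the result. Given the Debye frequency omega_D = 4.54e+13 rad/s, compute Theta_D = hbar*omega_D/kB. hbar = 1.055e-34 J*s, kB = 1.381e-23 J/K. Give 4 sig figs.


Step 1: hbar*omega_D = 1.055e-34 * 4.54e+13 = 4.79e-21 J
Step 2: Theta_D = 4.79e-21 / 1.381e-23
Step 3: Theta_D = 346.8 K

346.8


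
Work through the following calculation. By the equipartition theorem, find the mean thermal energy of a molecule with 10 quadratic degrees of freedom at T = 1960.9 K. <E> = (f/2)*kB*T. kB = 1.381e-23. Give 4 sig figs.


Step 1: f/2 = 10/2 = 5
Step 2: kB*T = 1.381e-23 * 1960.9 = 2.708e-20
Step 3: <E> = 5 * 2.708e-20 = 1.354e-19 J

1.354e-19


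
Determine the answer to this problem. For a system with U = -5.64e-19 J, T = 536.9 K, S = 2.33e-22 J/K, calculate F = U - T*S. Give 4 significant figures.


Step 1: T*S = 536.9 * 2.33e-22 = 1.251e-19 J
Step 2: F = U - T*S = -5.64e-19 - 1.251e-19
Step 3: F = -6.891e-19 J

-6.891e-19


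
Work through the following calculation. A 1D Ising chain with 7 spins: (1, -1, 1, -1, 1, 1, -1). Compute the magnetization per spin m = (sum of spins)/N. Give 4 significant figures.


Step 1: Count up spins (+1): 4, down spins (-1): 3
Step 2: Total magnetization M = 4 - 3 = 1
Step 3: m = M/N = 1/7 = 0.1429

0.1429


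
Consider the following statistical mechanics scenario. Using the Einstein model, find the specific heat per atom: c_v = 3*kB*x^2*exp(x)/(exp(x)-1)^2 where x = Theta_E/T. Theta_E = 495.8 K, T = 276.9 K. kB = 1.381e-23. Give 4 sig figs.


Step 1: x = Theta_E/T = 495.8/276.9 = 1.791
Step 2: x^2 = 3.206
Step 3: exp(x) = 5.993
Step 4: c_v = 3*1.381e-23*3.206*5.993/(5.993-1)^2 = 3.193e-23

3.193e-23


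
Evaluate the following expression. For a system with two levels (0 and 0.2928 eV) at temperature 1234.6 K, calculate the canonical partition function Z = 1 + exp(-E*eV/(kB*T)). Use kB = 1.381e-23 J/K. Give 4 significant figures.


Step 1: Compute beta*E = E*eV/(kB*T) = 0.2928*1.602e-19/(1.381e-23*1234.6) = 2.751
Step 2: exp(-beta*E) = exp(-2.751) = 0.06385
Step 3: Z = 1 + 0.06385 = 1.064

1.064


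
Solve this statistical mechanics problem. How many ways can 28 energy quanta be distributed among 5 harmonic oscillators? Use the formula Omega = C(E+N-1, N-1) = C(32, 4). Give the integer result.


Step 1: Use binomial coefficient C(32, 4)
Step 2: Numerator = 32! / 28!
Step 3: Denominator = 4!
Step 4: Omega = 35960

35960


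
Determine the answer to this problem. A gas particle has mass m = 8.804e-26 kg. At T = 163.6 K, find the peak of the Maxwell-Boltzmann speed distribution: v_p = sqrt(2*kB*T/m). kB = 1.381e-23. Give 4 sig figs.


Step 1: Numerator = 2*kB*T = 2*1.381e-23*163.6 = 4.519e-21
Step 2: Ratio = 4.519e-21 / 8.804e-26 = 5.132e+04
Step 3: v_p = sqrt(5.132e+04) = 226.5 m/s

226.5
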